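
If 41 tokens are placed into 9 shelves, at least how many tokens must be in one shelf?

By the pigeonhole principle: ceiling(41/9).

Final answer: 5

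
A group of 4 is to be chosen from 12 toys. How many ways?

C(12,4) = 12!/(4! x (12-4)!).

Final answer: C(12,4) = 495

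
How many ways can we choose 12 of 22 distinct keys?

C(22,12) = 22!/(12! x 10!).

Final answer: \binom{22}{12} = 646646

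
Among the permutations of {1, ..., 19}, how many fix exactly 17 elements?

Choose which 17 elements are fixed: C(19,17) = 171.
Derange the remaining 2 using D(j) = (j-1)(D(j-1) + D(j-2)), D(0)=1, D(1)=0: D(2)=1.
Total: 171 x 1.

Final answer: C(19,17) D(2) = 171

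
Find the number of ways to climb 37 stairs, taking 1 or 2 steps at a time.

Condition on the final move: it is a 1-step (f(n-1) ways to get there) or a 2-step (f(n-2) ways), so f(n) = f(n-1) + f(n-2), with f(1)=1, f(2)=2.
Building up term by term: f(1)=1, f(2)=2, f(3)=3, f(4)=5, f(5)=8, f(6)=13, f(7)=21, f(8)=34, f(9)=55, f(10)=89, f(11)=144, f(12)=233, f(13)=377, f(14)=610, f(15)=987, f(16)=1597, f(17)=2584, f(18)=4181, f(19)=6765, f(20)=10946, f(21)=17711, f(22)=28657, f(23)=46368, f(24)=75025, f(25)=121393, f(26)=196418, f(27)=317811, f(28)=514229, f(29)=832040, f(30)=1346269, f(31)=2178309, f(32)=3524578, f(33)=5702887, f(34)=9227465, f(35)=14930352, f(36)=24157817, f(37)=39088169.

Final answer: 39088169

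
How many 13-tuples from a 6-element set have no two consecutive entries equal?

Let g(n) count such strings. g(1) = 6, and each valid string of length n-1 extends in 5 ways (any symbol but the last), so g(n) = 5 g(n-1).
Total: g(13) = 6 x 5^12.

Final answer: 6 x 5^{12} = 1464843750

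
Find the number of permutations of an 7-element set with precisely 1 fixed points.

Choose which 1 elements are fixed: C(7,1) = 7.
Derange the remaining 6 using D(j) = (j-1)(D(j-1) + D(j-2)), D(0)=1, D(1)=0: D(2)=1, D(3)=2, D(4)=9, D(5)=44, D(6)=265.
Total: 7 x 265.

Final answer: C(7,1) D(6) = 1855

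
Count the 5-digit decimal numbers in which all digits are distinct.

First digit: 9 (not 0). Second: 9 (not first). Third: 8, etc.
Total: 9 x 9 x 8 x 7 x 6.

Final answer: 27216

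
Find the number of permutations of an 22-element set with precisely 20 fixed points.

Choose which 20 elements are fixed: C(22,20) = 231.
Derange the remaining 2 using D(j) = (j-1)(D(j-1) + D(j-2)), D(0)=1, D(1)=0: D(2)=1.
Total: 231 x 1.

Final answer: C(22,20) D(2) = 231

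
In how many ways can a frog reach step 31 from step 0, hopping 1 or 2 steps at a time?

Let f(n) be the number of climbs. Removing the last move (1 or 2 steps) gives f(n) = f(n-1) + f(n-2); base cases f(1)=1, f(2)=2.
Building up term by term: f(1)=1, f(2)=2, f(3)=3, f(4)=5, f(5)=8, f(6)=13, f(7)=21, f(8)=34, f(9)=55, f(10)=89, f(11)=144, f(12)=233, f(13)=377, f(14)=610, f(15)=987, f(16)=1597, f(17)=2584, f(18)=4181, f(19)=6765, f(20)=10946, f(21)=17711, f(22)=28657, f(23)=46368, f(24)=75025, f(25)=121393, f(26)=196418, f(27)=317811, f(28)=514229, f(29)=832040, f(30)=1346269, f(31)=2178309.

Final answer: 2178309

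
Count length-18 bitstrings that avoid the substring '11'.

Classify by the final bit: ...0 gives a(n-1) strings, ...01 gives a(n-2) strings. Thus a(n) = a(n-1) + a(n-2) with a(1)=2, a(2)=3.
Computing successive values: a(1)=2, a(2)=3, a(3)=5, a(4)=8, a(5)=13, a(6)=21, a(7)=34, a(8)=55, a(9)=89, a(10)=144, a(11)=233, a(12)=377, a(13)=610, a(14)=987, a(15)=1597, a(16)=2584, a(17)=4181, a(18)=6765.

Final answer: 6765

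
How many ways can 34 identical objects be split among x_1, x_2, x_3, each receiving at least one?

Substitute x'_i = x_i - 1 (so x'_i >= 0). Then sum x'_i = 34 - 3 = 31.
Stars and bars: C(31+3-1, 3-1) = C(33,2).

Final answer: C(33,2) = 528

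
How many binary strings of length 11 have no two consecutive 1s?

A valid string ends in 0 (append to any length-(n-1) valid string) or in 01 (append to any length-(n-2) valid string), so a(n) = a(n-1) + a(n-2) with a(1)=2, a(2)=3.
Building up term by term: a(1)=2, a(2)=3, a(3)=5, a(4)=8, a(5)=13, a(6)=21, a(7)=34, a(8)=55, a(9)=89, a(10)=144, a(11)=233.

Final answer: 233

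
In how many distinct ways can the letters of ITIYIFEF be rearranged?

Letters (E:1, F:2, I:3, T:1, Y:1). Total letters: 8.
Permutations = 8!/(3! x 2!).

Final answer: 3360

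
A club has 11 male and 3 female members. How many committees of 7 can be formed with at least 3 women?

Sum over valid woman counts:
C(3,3)C(11,4).

Final answer: 330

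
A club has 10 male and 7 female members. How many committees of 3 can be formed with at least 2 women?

Sum over valid woman counts:
C(7,2)C(10,1) = 210
C(7,3)C(10,0) = 35
Total: 210 + 35.

Final answer: 245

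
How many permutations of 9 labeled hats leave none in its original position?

Use the recurrence D(n) = (n-1)(D(n-1) + D(n-2)) with D(0)=1, D(1)=0.
D(2) = 1 x (0 + 1) = 1
D(3) = 2 x (1 + 0) = 2
D(4) = 3 x (2 + 1) = 9
D(5) = 4 x (9 + 2) = 44
D(6) = 5 x (44 + 9) = 265
D(7) = 6 x (265 + 44) = 1854
D(8) = 7 x (1854 + 265) = 14833
D(9) = 8 x (D(8) + D(7)) = 8 x (14833 + 1854)

Final answer: D(9) = 133496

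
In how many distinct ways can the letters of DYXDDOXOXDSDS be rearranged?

Letters (D:5, O:2, S:2, X:3, Y:1). Total letters: 13.
Permutations = 13!/(5! x 3! x 2! x 2!).

Final answer: 2162160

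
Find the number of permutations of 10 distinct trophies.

The number of ways to arrange 10 distinct objects is 10!.

Final answer: 10! = 3628800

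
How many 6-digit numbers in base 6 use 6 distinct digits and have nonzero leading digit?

First digit: 5 (nonzero). Second: 5 (not first). Third: 4, etc.
Total: 5 x 5 x 4 x 3 x 2 x 1.

Final answer: 600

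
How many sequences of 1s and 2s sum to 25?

Condition on the final move: it is a 1-step (f(n-1) ways to get there) or a 2-step (f(n-2) ways), so f(n) = f(n-1) + f(n-2), with f(1)=1, f(2)=2.
Iterating the recurrence: f(1)=1, f(2)=2, f(3)=3, f(4)=5, f(5)=8, f(6)=13, f(7)=21, f(8)=34, f(9)=55, f(10)=89, f(11)=144, f(12)=233, f(13)=377, f(14)=610, f(15)=987, f(16)=1597, f(17)=2584, f(18)=4181, f(19)=6765, f(20)=10946, f(21)=17711, f(22)=28657, f(23)=46368, f(24)=75025, f(25)=121393.

Final answer: 121393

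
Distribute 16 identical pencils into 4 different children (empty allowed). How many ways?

Stars and bars: C(n+k-1, k-1) = C(19,3).

Final answer: C(19,3) = 969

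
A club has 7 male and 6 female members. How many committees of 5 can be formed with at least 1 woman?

Sum over valid woman counts:
C(6,1)C(7,4) = 210
C(6,2)C(7,3) = 525
C(6,3)C(7,2) = 420
C(6,4)C(7,1) = 105
C(6,5)C(7,0) = 6
Total: 210 + 525 + 420 + 105 + 6.

Final answer: 1266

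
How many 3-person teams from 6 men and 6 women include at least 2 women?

Sum over valid woman counts:
C(6,2)C(6,1) = 90
C(6,3)C(6,0) = 20
Total: 90 + 20.

Final answer: 110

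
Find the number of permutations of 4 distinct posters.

The number of ways to arrange 4 distinct objects is 4!.

Final answer: 4! = 24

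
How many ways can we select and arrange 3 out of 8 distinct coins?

P(8,3) = 8!/(8-3)! = 8!/5!.

Final answer: P(8,3) = 336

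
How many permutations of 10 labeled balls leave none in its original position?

Use the recurrence D(n) = (n-1)(D(n-1) + D(n-2)) with D(0)=1, D(1)=0.
D(2) = 1 x (0 + 1) = 1
D(3) = 2 x (1 + 0) = 2
D(4) = 3 x (2 + 1) = 9
D(5) = 4 x (9 + 2) = 44
D(6) = 5 x (44 + 9) = 265
D(7) = 6 x (265 + 44) = 1854
D(8) = 7 x (1854 + 265) = 14833
D(9) = 8 x (14833 + 1854) = 133496
D(10) = 9 x (D(9) + D(8)) = 9 x (133496 + 14833)

Final answer: D(10) = 1334961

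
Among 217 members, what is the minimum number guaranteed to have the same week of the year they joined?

There are 52 possible values for week of the year they joined. With 217 members and 52 categories, by pigeonhole: ceiling(217/52).

Final answer: 5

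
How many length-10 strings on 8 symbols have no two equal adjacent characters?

First character: 8 choices. Each subsequent: 7 choices (must differ from the previous one).
Total: 8 x 7^9.

Final answer: 8 x 7^{9} = 322828856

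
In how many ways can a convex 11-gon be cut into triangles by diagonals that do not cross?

This is counted by the nth Catalan number C_n. Here n = 11 - 2 = 9.
C_n = C(2n,n) - C(2n,n+1), so C_{9} = C(18,9) - C(18,10) = 48620 - 43758.

Final answer: C_{9} = 4862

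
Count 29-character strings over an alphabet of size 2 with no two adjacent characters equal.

Let g(n) count such strings. g(1) = 2, and each valid string of length n-1 extends in 1 ways (any symbol but the last), so g(n) = 1 g(n-1).
Total: g(29) = 2 x 1^28.

Final answer: 2 x 1^{28} = 2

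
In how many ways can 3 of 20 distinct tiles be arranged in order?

P(20,3) = 20!/(20-3)! = 20!/17!.

Final answer: P(20,3) = 6840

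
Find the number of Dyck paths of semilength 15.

Total monotonic paths to (15,15): C(30,15) = 155117520.
Reflecting each bad path at its first crossing gives a bijection with paths to (14,16): C(30,16) = 145422675.
Valid Dyck paths: 155117520 - 145422675.
(This is the Catalan number C_{15}.)

Final answer: C_{15} = 9694845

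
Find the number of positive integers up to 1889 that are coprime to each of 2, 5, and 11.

|div by 2|=944, |div by 5|=377, |div by 11|=171.
|div by 2&5|=188, |div by 2&11|=85, |div by 5&11|=34, |div by all|=17.
By inclusion-exclusion, divisible by at least one: 944+377+171-188-85-34+17 = 1202.
Not divisible by any: 1889 - 1202.

Final answer: 687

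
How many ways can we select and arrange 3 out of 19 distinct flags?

P(19,3) = 19!/(19-3)! = 19!/16!.

Final answer: P(19,3) = 5814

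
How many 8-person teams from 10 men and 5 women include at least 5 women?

Sum over valid woman counts:
C(5,5)C(10,3).

Final answer: 120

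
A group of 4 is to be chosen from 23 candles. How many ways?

C(23,4) = 23!/(4! x (23-4)!).

Final answer: C(23,4) = 8855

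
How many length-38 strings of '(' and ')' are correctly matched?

This is a standard Catalan-number count: the answer is C_n. Here n = 19 (pairs).
C_n = C(2n,n)/(n+1), so C_{19} = C(38,19)/20 = 35345263800/20.

Final answer: C_{19} = 1767263190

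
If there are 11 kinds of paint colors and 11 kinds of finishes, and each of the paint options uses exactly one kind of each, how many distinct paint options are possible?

By the multiplication principle: 11 x 11.

Final answer: 121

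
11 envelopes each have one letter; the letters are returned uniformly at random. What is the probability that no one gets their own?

D(n) = (n-1)(D(n-1) + D(n-2)), D(0)=1, D(1)=0.
Building up: D(2)=1, D(3)=2, D(4)=9, D(5)=44, D(6)=265, D(7)=1854, D(8)=14833, D(9)=133496, D(10)=1334961, D(11)=14684570.
Total arrangements: 11! = 39916800.
Probability = D(11)/11! = 1468457/3991680.

Final answer: D(11)/11! = 14684570/39916800 = 0.367879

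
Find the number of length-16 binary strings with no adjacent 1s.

Classify by the final bit: ...0 gives a(n-1) strings, ...01 gives a(n-2) strings. Thus a(n) = a(n-1) + a(n-2) with a(1)=2, a(2)=3.
Building up term by term: a(1)=2, a(2)=3, a(3)=5, a(4)=8, a(5)=13, a(6)=21, a(7)=34, a(8)=55, a(9)=89, a(10)=144, a(11)=233, a(12)=377, a(13)=610, a(14)=987, a(15)=1597, a(16)=2584.

Final answer: 2584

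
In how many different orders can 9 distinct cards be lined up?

The number of ways to arrange 9 distinct objects is 9!.

Final answer: 9! = 362880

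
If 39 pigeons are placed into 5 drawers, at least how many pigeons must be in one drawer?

By the pigeonhole principle: ceiling(39/5).

Final answer: 8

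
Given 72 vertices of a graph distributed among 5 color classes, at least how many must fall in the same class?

By pigeonhole with 72 objects and 5 categories: ceiling(72/5).

Final answer: 15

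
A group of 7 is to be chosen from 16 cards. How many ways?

C(16,7) = 16!/(7! x 9!).

Final answer: \binom{16}{7} = 11440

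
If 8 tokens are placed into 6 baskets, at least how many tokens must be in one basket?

By the pigeonhole principle: ceiling(8/6).

Final answer: 2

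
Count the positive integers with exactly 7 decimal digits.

The leading digit cannot be 0 (9 options); the other 6 digits can be anything (10 options each).
Total: 9 x 10^6.

Final answer: 9000000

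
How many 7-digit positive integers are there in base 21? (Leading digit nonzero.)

These are the integers in [21^6, 21^7), so the count is 21^7 - 21^6 = 20 x 21^6.

Final answer: 1715322420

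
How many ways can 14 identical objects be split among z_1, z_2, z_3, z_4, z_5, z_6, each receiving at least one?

Substitute z'_i = z_i - 1 (so z'_i >= 0). Then sum z'_i = 14 - 6 = 8.
Stars and bars: C(8+6-1, 6-1) = C(13,5).

Final answer: C(13,5) = 1287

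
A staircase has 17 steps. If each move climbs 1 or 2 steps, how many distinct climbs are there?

Let f(n) be the number of climbs. Removing the last move (1 or 2 steps) gives f(n) = f(n-1) + f(n-2); base cases f(1)=1, f(2)=2.
Building up term by term: f(1)=1, f(2)=2, f(3)=3, f(4)=5, f(5)=8, f(6)=13, f(7)=21, f(8)=34, f(9)=55, f(10)=89, f(11)=144, f(12)=233, f(13)=377, f(14)=610, f(15)=987, f(16)=1597, f(17)=2584.

Final answer: 2584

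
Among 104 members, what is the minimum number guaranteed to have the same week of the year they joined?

There are 52 possible values for week of the year they joined. With 104 members and 52 categories, by pigeonhole: ceiling(104/52).

Final answer: 2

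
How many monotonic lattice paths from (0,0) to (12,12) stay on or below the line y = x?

Total monotonic paths to (12,12): C(24,12) = 2704156.
Reflecting each bad path at its first crossing gives a bijection with paths to (11,13): C(24,13) = 2496144.
Valid Dyck paths: 2704156 - 2496144.
(These counts are the Catalan numbers.)

Final answer: C_{12} = 208012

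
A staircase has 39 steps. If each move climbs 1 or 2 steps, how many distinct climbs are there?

Condition on the final move: it is a 1-step (f(n-1) ways to get there) or a 2-step (f(n-2) ways), so f(n) = f(n-1) + f(n-2), with f(1)=1, f(2)=2.
Building up term by term: f(1)=1, f(2)=2, f(3)=3, f(4)=5, f(5)=8, f(6)=13, f(7)=21, f(8)=34, f(9)=55, f(10)=89, f(11)=144, f(12)=233, f(13)=377, f(14)=610, f(15)=987, f(16)=1597, f(17)=2584, f(18)=4181, f(19)=6765, f(20)=10946, f(21)=17711, f(22)=28657, f(23)=46368, f(24)=75025, f(25)=121393, f(26)=196418, f(27)=317811, f(28)=514229, f(29)=832040, f(30)=1346269, f(31)=2178309, f(32)=3524578, f(33)=5702887, f(34)=9227465, f(35)=14930352, f(36)=24157817, f(37)=39088169, f(38)=63245986, f(39)=102334155.

Final answer: 102334155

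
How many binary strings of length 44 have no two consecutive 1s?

Let a(n) count valid strings. If the last bit is 0 the prefix is any valid string of length n-1; if it is 1 the string must end in 01 with a valid prefix of length n-2. So a(n) = a(n-1) + a(n-2), a(1)=2, a(2)=3.
Iterating the recurrence: a(1)=2, a(2)=3, a(3)=5, a(4)=8, a(5)=13, a(6)=21, a(7)=34, a(8)=55, a(9)=89, a(10)=144, a(11)=233, a(12)=377, a(13)=610, a(14)=987, a(15)=1597, a(16)=2584, a(17)=4181, a(18)=6765, a(19)=10946, a(20)=17711, a(21)=28657, a(22)=46368, a(23)=75025, a(24)=121393, a(25)=196418, a(26)=317811, a(27)=514229, a(28)=832040, a(29)=1346269, a(30)=2178309, a(31)=3524578, a(32)=5702887, a(33)=9227465, a(34)=14930352, a(35)=24157817, a(36)=39088169, a(37)=63245986, a(38)=102334155, a(39)=165580141, a(40)=267914296, a(41)=433494437, a(42)=701408733, a(43)=1134903170, a(44)=1836311903.

Final answer: 1836311903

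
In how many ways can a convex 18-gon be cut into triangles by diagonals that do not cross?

This is counted by the nth Catalan number C_n. Here n = 18 - 2 = 16.
C_n = (2n)!/(n!(n+1)!), so C_{16} = 32!/(16! x 17!) = C(32,16)/17 = 601080390/17.

Final answer: C_{16} = 35357670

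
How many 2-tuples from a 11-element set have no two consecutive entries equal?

Let g(n) count such strings. g(1) = 11, and each valid string of length n-1 extends in 10 ways (any symbol but the last), so g(n) = 10 g(n-1).
Total: g(2) = 11 x 10^1.

Final answer: 11 x 10^{1} = 110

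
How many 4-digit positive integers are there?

The leading digit cannot be 0 (9 options); the other 3 digits can be anything (10 options each).
Total: 9 x 10^3.

Final answer: 9000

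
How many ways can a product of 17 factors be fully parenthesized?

This is a standard Catalan-number count: the answer is C_n. Here n = 17 - 1 = 16.
C_n = C(2n,n)/(n+1), so C_{16} = C(32,16)/17 = 601080390/17.

Final answer: C_{16} = 35357670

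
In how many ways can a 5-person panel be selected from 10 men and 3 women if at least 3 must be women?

Sum over valid woman counts:
C(3,3)C(10,2).

Final answer: 45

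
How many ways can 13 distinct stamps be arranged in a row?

The number of ways to arrange 13 distinct objects is 13!.

Final answer: 13! = 6227020800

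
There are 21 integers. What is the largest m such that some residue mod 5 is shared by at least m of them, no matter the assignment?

There are 5 possible values for residue mod 5. With 21 integers and 5 categories, by pigeonhole: ceiling(21/5).

Final answer: 5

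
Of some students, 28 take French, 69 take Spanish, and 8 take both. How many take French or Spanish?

|A union B| = |A| + |B| - |A intersect B| = 28 + 69 - 8.

Final answer: 89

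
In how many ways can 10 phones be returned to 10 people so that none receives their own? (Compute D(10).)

Derangements satisfy D(n) = (n-1)(D(n-1) + D(n-2)), starting from D(0)=1, D(1)=0.
D(2) = 1 x (0 + 1) = 1
D(3) = 2 x (1 + 0) = 2
D(4) = 3 x (2 + 1) = 9
D(5) = 4 x (9 + 2) = 44
D(6) = 5 x (44 + 9) = 265
D(7) = 6 x (265 + 44) = 1854
D(8) = 7 x (1854 + 265) = 14833
D(9) = 8 x (14833 + 1854) = 133496
D(10) = 9 x (D(9) + D(8)) = 9 x (133496 + 14833)

Final answer: D(10) = 1334961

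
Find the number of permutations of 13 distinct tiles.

The number of ways to arrange 13 distinct objects is 13!.

Final answer: 13! = 6227020800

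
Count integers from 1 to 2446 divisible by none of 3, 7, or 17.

|div by 3|=815, |div by 7|=349, |div by 17|=143.
|div by 3&7|=116, |div by 3&17|=47, |div by 7&17|=20, |div by all|=6.
By inclusion-exclusion, divisible by at least one: 815+349+143-116-47-20+6 = 1130.
Not divisible by any: 2446 - 1130.

Final answer: 1316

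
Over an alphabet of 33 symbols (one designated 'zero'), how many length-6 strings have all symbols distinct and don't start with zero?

First digit: 32 (nonzero). Second: 32 (not first). Third: 31, etc.
Total: 32 x 32 x 31 x 30 x 29 x 28.

Final answer: 773283840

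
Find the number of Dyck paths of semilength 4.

Total monotonic paths to (4,4): C(8,4) = 70.
By the reflection principle, paths that go above the diagonal number C(8,5) = 56.
Valid Dyck paths: 70 - 56.
(This is the Catalan number C_{4}.)

Final answer: C_{4} = 14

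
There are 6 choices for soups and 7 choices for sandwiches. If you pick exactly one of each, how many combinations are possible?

By the multiplication principle: 6 x 7.

Final answer: 42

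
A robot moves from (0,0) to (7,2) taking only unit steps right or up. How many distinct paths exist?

Each path has 7 right steps and 2 up steps in some order (9 steps total).
Choose which 2 of the 9 steps are up: C(9,2).

Final answer: C(9,2) = 36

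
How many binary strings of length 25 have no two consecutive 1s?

Let a(n) count valid strings. If the last bit is 0 the prefix is any valid string of length n-1; if it is 1 the string must end in 01 with a valid prefix of length n-2. So a(n) = a(n-1) + a(n-2), a(1)=2, a(2)=3.
Iterating the recurrence: a(1)=2, a(2)=3, a(3)=5, a(4)=8, a(5)=13, a(6)=21, a(7)=34, a(8)=55, a(9)=89, a(10)=144, a(11)=233, a(12)=377, a(13)=610, a(14)=987, a(15)=1597, a(16)=2584, a(17)=4181, a(18)=6765, a(19)=10946, a(20)=17711, a(21)=28657, a(22)=46368, a(23)=75025, a(24)=121393, a(25)=196418.

Final answer: 196418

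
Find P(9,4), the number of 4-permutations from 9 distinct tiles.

P(9,4) = 9!/(9-4)! = 9!/5!.

Final answer: P(9,4) = 3024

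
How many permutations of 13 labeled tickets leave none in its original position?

Derangements satisfy D(n) = (n-1)(D(n-1) + D(n-2)), starting from D(0)=1, D(1)=0.
D(2) = 1 x (0 + 1) = 1
D(3) = 2 x (1 + 0) = 2
D(4) = 3 x (2 + 1) = 9
D(5) = 4 x (9 + 2) = 44
D(6) = 5 x (44 + 9) = 265
D(7) = 6 x (265 + 44) = 1854
D(8) = 7 x (1854 + 265) = 14833
D(9) = 8 x (14833 + 1854) = 133496
D(10) = 9 x (133496 + 14833) = 1334961
D(11) = 10 x (1334961 + 133496) = 14684570
D(12) = 11 x (14684570 + 1334961) = 176214841
D(13) = 12 x (D(12) + D(11)) = 12 x (176214841 + 14684570)

Final answer: D(13) = 2290792932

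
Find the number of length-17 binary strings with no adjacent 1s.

Let a(n) count valid strings. If the last bit is 0 the prefix is any valid string of length n-1; if it is 1 the string must end in 01 with a valid prefix of length n-2. So a(n) = a(n-1) + a(n-2), a(1)=2, a(2)=3.
Iterating the recurrence: a(1)=2, a(2)=3, a(3)=5, a(4)=8, a(5)=13, a(6)=21, a(7)=34, a(8)=55, a(9)=89, a(10)=144, a(11)=233, a(12)=377, a(13)=610, a(14)=987, a(15)=1597, a(16)=2584, a(17)=4181.

Final answer: 4181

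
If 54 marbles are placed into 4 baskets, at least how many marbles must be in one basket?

By the pigeonhole principle: ceiling(54/4).

Final answer: 14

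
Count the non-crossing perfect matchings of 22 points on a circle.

This is counted by the nth Catalan number C_n. Here n = 22/2 = 11.
C_n = C(2n,n)/(n+1), so C_{11} = C(22,11)/12 = 705432/12.

Final answer: C_{11} = 58786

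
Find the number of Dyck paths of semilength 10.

Total monotonic paths to (10,10): C(20,10) = 184756.
By the reflection principle, paths that go above the diagonal number C(20,11) = 167960.
Valid Dyck paths: 184756 - 167960.
(This is the Catalan number C_{10}.)

Final answer: C_{10} = 16796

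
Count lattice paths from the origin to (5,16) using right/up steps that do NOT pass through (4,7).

Total paths to (5,16): C(21,16) = 20349.
Paths through (4,7): C(11,7) x C(10,9) = 3300.
Avoiding (4,7): 20349 - 3300.

Final answer: 17049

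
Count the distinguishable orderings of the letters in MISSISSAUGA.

Letters (A:2, G:1, I:2, M:1, S:4, U:1). Total letters: 11.
Permutations = 11!/(4! x 2! x 2!).

Final answer: 415800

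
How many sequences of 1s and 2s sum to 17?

Let f(n) be the number of climbs. Removing the last move (1 or 2 steps) gives f(n) = f(n-1) + f(n-2); base cases f(1)=1, f(2)=2.
Iterating the recurrence: f(1)=1, f(2)=2, f(3)=3, f(4)=5, f(5)=8, f(6)=13, f(7)=21, f(8)=34, f(9)=55, f(10)=89, f(11)=144, f(12)=233, f(13)=377, f(14)=610, f(15)=987, f(16)=1597, f(17)=2584.

Final answer: 2584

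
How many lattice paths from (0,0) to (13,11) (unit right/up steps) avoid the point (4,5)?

Total paths to (13,11): C(24,11) = 2496144.
Paths through (4,5): C(9,5) x C(15,6) = 630630.
Avoiding (4,5): 2496144 - 630630.

Final answer: 1865514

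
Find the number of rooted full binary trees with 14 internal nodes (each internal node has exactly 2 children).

This is a standard Catalan-number count: the answer is C_n. Here n = 14.
C_n = C(2n,n) - C(2n,n+1), so C_{14} = C(28,14) - C(28,15) = 40116600 - 37442160.

Final answer: C_{14} = 2674440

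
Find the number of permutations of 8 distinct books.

The number of ways to arrange 8 distinct objects is 8!.

Final answer: 8! = 40320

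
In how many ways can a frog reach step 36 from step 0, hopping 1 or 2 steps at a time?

Let f(n) be the number of climbs. Removing the last move (1 or 2 steps) gives f(n) = f(n-1) + f(n-2); base cases f(1)=1, f(2)=2.
Iterating the recurrence: f(1)=1, f(2)=2, f(3)=3, f(4)=5, f(5)=8, f(6)=13, f(7)=21, f(8)=34, f(9)=55, f(10)=89, f(11)=144, f(12)=233, f(13)=377, f(14)=610, f(15)=987, f(16)=1597, f(17)=2584, f(18)=4181, f(19)=6765, f(20)=10946, f(21)=17711, f(22)=28657, f(23)=46368, f(24)=75025, f(25)=121393, f(26)=196418, f(27)=317811, f(28)=514229, f(29)=832040, f(30)=1346269, f(31)=2178309, f(32)=3524578, f(33)=5702887, f(34)=9227465, f(35)=14930352, f(36)=24157817.

Final answer: 24157817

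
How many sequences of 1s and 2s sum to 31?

Let f(n) be the number of climbs. Removing the last move (1 or 2 steps) gives f(n) = f(n-1) + f(n-2); base cases f(1)=1, f(2)=2.
Computing successive values: f(1)=1, f(2)=2, f(3)=3, f(4)=5, f(5)=8, f(6)=13, f(7)=21, f(8)=34, f(9)=55, f(10)=89, f(11)=144, f(12)=233, f(13)=377, f(14)=610, f(15)=987, f(16)=1597, f(17)=2584, f(18)=4181, f(19)=6765, f(20)=10946, f(21)=17711, f(22)=28657, f(23)=46368, f(24)=75025, f(25)=121393, f(26)=196418, f(27)=317811, f(28)=514229, f(29)=832040, f(30)=1346269, f(31)=2178309.

Final answer: 2178309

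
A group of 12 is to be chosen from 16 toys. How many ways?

C(16,12) = 16!/(12! x 4!).

Final answer: \binom{16}{12} = 1820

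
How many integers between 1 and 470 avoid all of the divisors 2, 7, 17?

|div by 2|=235, |div by 7|=67, |div by 17|=27.
|div by 2&7|=33, |div by 2&17|=13, |div by 7&17|=3, |div by all|=1.
By inclusion-exclusion, divisible by at least one: 235+67+27-33-13-3+1 = 281.
Not divisible by any: 470 - 281.

Final answer: 189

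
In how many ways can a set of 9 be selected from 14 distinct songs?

C(14,9) = 14!/(9! x 5!).

Final answer: \binom{14}{9} = 2002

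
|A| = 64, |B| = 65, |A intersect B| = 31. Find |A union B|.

|A union B| = |A| + |B| - |A intersect B| = 64 + 65 - 31.

Final answer: 98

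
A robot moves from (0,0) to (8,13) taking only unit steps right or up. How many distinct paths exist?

Each path has 8 right steps and 13 up steps in some order (21 steps total).
Choose which 13 of the 21 steps are up: C(21,13).

Final answer: C(21,13) = 203490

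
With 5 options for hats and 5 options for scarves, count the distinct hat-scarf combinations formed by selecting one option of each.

By the multiplication principle: 5 x 5.

Final answer: 25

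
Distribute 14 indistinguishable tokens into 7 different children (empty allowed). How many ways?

Stars and bars: C(n+k-1, k-1) = C(20,6).

Final answer: C(20,6) = 38760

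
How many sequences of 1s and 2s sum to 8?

Let f(n) be the number of climbs. Removing the last move (1 or 2 steps) gives f(n) = f(n-1) + f(n-2); base cases f(1)=1, f(2)=2.
Building up term by term: f(1)=1, f(2)=2, f(3)=3, f(4)=5, f(5)=8, f(6)=13, f(7)=21, f(8)=34.

Final answer: 34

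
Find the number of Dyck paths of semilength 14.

Total monotonic paths to (14,14): C(28,14) = 40116600.
By the reflection principle, paths that go above the diagonal number C(28,15) = 37442160.
Valid Dyck paths: 40116600 - 37442160.
(Check: C(28,14) - C(28,15) = C(28,14)/15, the Catalan number C_{14}.)

Final answer: C_{14} = 2674440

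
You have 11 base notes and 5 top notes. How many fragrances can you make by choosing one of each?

By the multiplication principle: 11 x 5.

Final answer: 55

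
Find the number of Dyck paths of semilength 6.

Total monotonic paths to (6,6): C(12,6) = 924.
Reflecting each bad path at its first crossing gives a bijection with paths to (5,7): C(12,7) = 792.
Valid Dyck paths: 924 - 792.
(Equivalently, C_{6} = C(12,6)/7 = 924/7.)

Final answer: C_{6} = 132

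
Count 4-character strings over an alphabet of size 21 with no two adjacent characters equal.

First character: 21 choices. Each subsequent: 20 choices (must differ from the previous one).
Total: 21 x 20^3.

Final answer: 21 x 20^{3} = 168000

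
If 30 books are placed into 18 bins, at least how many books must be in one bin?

By the pigeonhole principle: ceiling(30/18).

Final answer: 2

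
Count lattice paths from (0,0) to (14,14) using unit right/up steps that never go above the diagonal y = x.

Total monotonic paths to (14,14): C(28,14) = 40116600.
Reflecting each bad path at its first crossing gives a bijection with paths to (13,15): C(28,15) = 37442160.
Valid Dyck paths: 40116600 - 37442160.
(These counts are the Catalan numbers.)

Final answer: C_{14} = 2674440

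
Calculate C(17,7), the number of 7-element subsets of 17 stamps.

C(17,7) = 17!/(7! x (17-7)!).

Final answer: C(17,7) = 19448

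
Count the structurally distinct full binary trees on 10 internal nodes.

This is counted by the nth Catalan number C_n. Here n = 10.
Using C_0 = 1 and C_(k+1) = C_k x 2(2k+1)/(k+2), build up term by term: C_1=1, C_2=2, C_3=5, C_4=14, C_5=42, C_6=132, C_7=429, C_8=1430, C_9=4862, C_10=16796.

Final answer: C_{10} = 16796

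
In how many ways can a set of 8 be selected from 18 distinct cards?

C(18,8) = 18!/(8! x 10!).

Final answer: \binom{18}{8} = 43758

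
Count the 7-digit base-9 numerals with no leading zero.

Leading digit: 8 options (nonzero). Other 6 digit(s): 9 options each.
Total: 8 x 9^6.

Final answer: 4251528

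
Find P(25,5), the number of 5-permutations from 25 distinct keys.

P(25,5) = 25!/(25-5)! = 25!/20!.

Final answer: P(25,5) = 6375600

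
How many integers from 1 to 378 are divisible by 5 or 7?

Multiples of 5: 75. Multiples of 7: 54. Of both (lcm=35): 10.
By inclusion-exclusion: 75 + 54 - 10.

Final answer: 119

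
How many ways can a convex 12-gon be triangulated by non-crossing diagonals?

This is counted by the nth Catalan number C_n. Here n = 12 - 2 = 10.
C_n = (2n)!/(n!(n+1)!), so C_{10} = 20!/(10! x 11!) = C(20,10)/11 = 184756/11.

Final answer: C_{10} = 16796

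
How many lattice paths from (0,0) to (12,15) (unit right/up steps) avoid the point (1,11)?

Total paths to (12,15): C(27,15) = 17383860.
Paths through (1,11): C(12,11) x C(15,4) = 16380.
Avoiding (1,11): 17383860 - 16380.

Final answer: 17367480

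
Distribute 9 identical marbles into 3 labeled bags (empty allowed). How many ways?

Stars and bars: C(n+k-1, k-1) = C(11,2).

Final answer: C(11,2) = 55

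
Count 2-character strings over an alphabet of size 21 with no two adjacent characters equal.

Let g(n) count such strings. g(1) = 21, and each valid string of length n-1 extends in 20 ways (any symbol but the last), so g(n) = 20 g(n-1).
Total: g(2) = 21 x 20^1.

Final answer: 21 x 20^{1} = 420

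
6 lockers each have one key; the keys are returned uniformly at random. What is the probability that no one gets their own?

Derangements satisfy D(n) = (n-1)(D(n-1) + D(n-2)), starting from D(0)=1, D(1)=0.
Building up: D(2)=1, D(3)=2, D(4)=9, D(5)=44, D(6)=265.
Total arrangements: 6! = 720.
Probability = D(6)/6! = 53/144.

Final answer: D(6)/6! = 265/720 = 0.368056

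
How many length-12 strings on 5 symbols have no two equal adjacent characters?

First character: 5 choices. Each subsequent: 4 choices (must differ from the previous one).
Total: 5 x 4^11.

Final answer: 5 x 4^{11} = 20971520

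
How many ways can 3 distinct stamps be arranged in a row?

The number of ways to arrange 3 distinct objects is 3!.

Final answer: 3! = 6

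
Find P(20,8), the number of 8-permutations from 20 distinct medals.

P(20,8) = 20!/(20-8)! = 20!/12!.

Final answer: P(20,8) = 5079110400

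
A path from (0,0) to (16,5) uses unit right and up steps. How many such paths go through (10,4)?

Paths (0,0)->(10,4): C(14,4) = 1001.
Paths (10,4)->(16,5): C(7,1) = 7.
By multiplication principle: 1001 x 7.

Final answer: 7007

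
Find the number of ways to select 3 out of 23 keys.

C(23,3) = 23!/(3! x (23-3)!).

Final answer: C(23,3) = 1771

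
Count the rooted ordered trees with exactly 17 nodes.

This is counted by the nth Catalan number C_n. Here n = 17 - 1 = 16.
C_n = (2n)!/(n!(n+1)!), so C_{16} = 32!/(16! x 17!) = C(32,16)/17 = 601080390/17.

Final answer: C_{16} = 35357670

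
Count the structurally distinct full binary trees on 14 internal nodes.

This is a standard Catalan-number count: the answer is C_n. Here n = 14.
C_n = C(2n,n)/(n+1), so C_{14} = C(28,14)/15 = 40116600/15.

Final answer: C_{14} = 2674440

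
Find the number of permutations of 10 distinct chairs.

The number of ways to arrange 10 distinct objects is 10!.

Final answer: 10! = 3628800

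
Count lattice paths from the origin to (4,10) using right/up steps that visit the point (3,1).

Paths (0,0)->(3,1): C(4,1) = 4.
Paths (3,1)->(4,10): C(10,9) = 10.
By multiplication principle: 4 x 10.

Final answer: 40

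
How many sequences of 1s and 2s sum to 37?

Let f(n) count the ways. The last step is size 1 or 2, so f(n) = f(n-1) + f(n-2) with f(1)=1, f(2)=2.
Computing successive values: f(1)=1, f(2)=2, f(3)=3, f(4)=5, f(5)=8, f(6)=13, f(7)=21, f(8)=34, f(9)=55, f(10)=89, f(11)=144, f(12)=233, f(13)=377, f(14)=610, f(15)=987, f(16)=1597, f(17)=2584, f(18)=4181, f(19)=6765, f(20)=10946, f(21)=17711, f(22)=28657, f(23)=46368, f(24)=75025, f(25)=121393, f(26)=196418, f(27)=317811, f(28)=514229, f(29)=832040, f(30)=1346269, f(31)=2178309, f(32)=3524578, f(33)=5702887, f(34)=9227465, f(35)=14930352, f(36)=24157817, f(37)=39088169.

Final answer: 39088169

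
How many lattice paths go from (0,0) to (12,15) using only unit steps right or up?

Each path has 12 right steps and 15 up steps in some order (27 steps total).
Choose which 15 of the 27 steps are up: C(27,15).

Final answer: C(27,15) = 17383860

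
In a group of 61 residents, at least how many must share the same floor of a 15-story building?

There are 15 possible values for floor of a 15-story building. With 61 residents and 15 categories, by pigeonhole: ceiling(61/15).

Final answer: 5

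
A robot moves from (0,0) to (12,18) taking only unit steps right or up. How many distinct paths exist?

Each path has 12 right steps and 18 up steps in some order (30 steps total).
Choose which 18 of the 30 steps are up: C(30,18).

Final answer: C(30,18) = 86493225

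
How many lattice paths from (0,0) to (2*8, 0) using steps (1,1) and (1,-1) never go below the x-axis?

Total monotonic paths to (8,8): C(16,8) = 12870.
Paths that cross above y=x (reflection bijection): C(16,9) = 11440.
Valid Dyck paths: 12870 - 11440.
(Equivalently, C_{8} = C(16,8)/9 = 12870/9.)

Final answer: C_{8} = 1430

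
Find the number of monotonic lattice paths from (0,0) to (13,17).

Each path has 13 right steps and 17 up steps in some order (30 steps total).
Choose which 17 of the 30 steps are up: C(30,17).

Final answer: C(30,17) = 119759850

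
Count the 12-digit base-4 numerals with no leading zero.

In base 4, the leading digit has 3 choices (1..3); each of the remaining 11 digits has 4 choices.
Total: 3 x 4^11.

Final answer: 12582912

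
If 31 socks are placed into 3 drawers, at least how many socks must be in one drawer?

By the pigeonhole principle: ceiling(31/3).

Final answer: 11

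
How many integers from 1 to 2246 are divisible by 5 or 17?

Multiples of 5: 449. Multiples of 17: 132. Of both (lcm=85): 26.
By inclusion-exclusion: 449 + 132 - 26.

Final answer: 555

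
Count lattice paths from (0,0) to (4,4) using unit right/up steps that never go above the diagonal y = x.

Total monotonic paths to (4,4): C(8,4) = 70.
A path is bad iff it touches y = x + 1; reflecting its initial segment maps bad paths bijectively onto all paths to (3,5), of which there are C(8,5) = 56.
Valid Dyck paths: 70 - 56.
(This is the Catalan number C_{4}.)

Final answer: C_{4} = 14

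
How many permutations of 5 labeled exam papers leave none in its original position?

Use the recurrence D(n) = (n-1)(D(n-1) + D(n-2)) with D(0)=1, D(1)=0.
D(2) = 1 x (0 + 1) = 1
D(3) = 2 x (1 + 0) = 2
D(4) = 3 x (2 + 1) = 9
D(5) = 4 x (D(4) + D(3)) = 4 x (9 + 2)

Final answer: D(5) = 44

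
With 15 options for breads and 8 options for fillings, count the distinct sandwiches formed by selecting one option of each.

By the multiplication principle: 15 x 8.

Final answer: 120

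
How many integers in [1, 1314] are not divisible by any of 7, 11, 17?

|div by 7|=187, |div by 11|=119, |div by 17|=77.
|div by 7&11|=17, |div by 7&17|=11, |div by 11&17|=7, |div by all|=1.
By inclusion-exclusion, divisible by at least one: 187+119+77-17-11-7+1 = 349.
Not divisible by any: 1314 - 349.

Final answer: 965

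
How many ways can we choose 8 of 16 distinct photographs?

C(16,8) = 16!/(8! x 8!).

Final answer: \binom{16}{8} = 12870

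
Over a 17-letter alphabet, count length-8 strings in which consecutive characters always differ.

First character: 17 choices. Each subsequent: 16 choices (must differ from the previous one).
Total: 17 x 16^7.

Final answer: 17 x 16^{7} = 4563402752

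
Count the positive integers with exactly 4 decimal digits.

The leading digit cannot be 0 (9 options); the other 3 digits can be anything (10 options each).
Total: 9 x 10^3.

Final answer: 9000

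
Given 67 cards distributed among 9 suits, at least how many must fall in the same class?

By pigeonhole with 67 objects and 9 categories: ceiling(67/9).

Final answer: 8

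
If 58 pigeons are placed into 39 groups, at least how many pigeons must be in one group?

By the pigeonhole principle: ceiling(58/39).

Final answer: 2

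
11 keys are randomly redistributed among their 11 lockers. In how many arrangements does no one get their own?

Derangements satisfy D(n) = (n-1)(D(n-1) + D(n-2)), starting from D(0)=1, D(1)=0.
D(2) = 1 x (0 + 1) = 1
D(3) = 2 x (1 + 0) = 2
D(4) = 3 x (2 + 1) = 9
D(5) = 4 x (9 + 2) = 44
D(6) = 5 x (44 + 9) = 265
D(7) = 6 x (265 + 44) = 1854
D(8) = 7 x (1854 + 265) = 14833
D(9) = 8 x (14833 + 1854) = 133496
D(10) = 9 x (133496 + 14833) = 1334961
D(11) = 10 x (D(10) + D(9)) = 10 x (1334961 + 133496)

Final answer: D(11) = 14684570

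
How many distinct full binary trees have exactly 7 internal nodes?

This is counted by the nth Catalan number C_n. Here n = 7.
C_n = (2n)!/(n!(n+1)!), so C_{7} = 14!/(7! x 8!) = C(14,7)/8 = 3432/8.

Final answer: C_{7} = 429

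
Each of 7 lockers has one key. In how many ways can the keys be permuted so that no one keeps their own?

Derangements satisfy D(n) = (n-1)(D(n-1) + D(n-2)), starting from D(0)=1, D(1)=0.
D(2) = 1 x (0 + 1) = 1
D(3) = 2 x (1 + 0) = 2
D(4) = 3 x (2 + 1) = 9
D(5) = 4 x (9 + 2) = 44
D(6) = 5 x (44 + 9) = 265
D(7) = 6 x (D(6) + D(5)) = 6 x (265 + 44)

Final answer: D(7) = 1854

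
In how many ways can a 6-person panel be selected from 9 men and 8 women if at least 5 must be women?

Sum over valid woman counts:
C(8,5)C(9,1) = 504
C(8,6)C(9,0) = 28
Total: 504 + 28.

Final answer: 532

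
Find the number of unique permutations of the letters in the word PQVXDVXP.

Letters (D:1, P:2, Q:1, V:2, X:2). Total letters: 8.
Permutations = 8!/(2! x 2! x 2!).

Final answer: 5040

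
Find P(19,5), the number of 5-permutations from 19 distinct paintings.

P(19,5) = 19!/(19-5)! = 19!/14!.

Final answer: P(19,5) = 1395360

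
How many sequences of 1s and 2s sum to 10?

Let f(n) count the ways. The last step is size 1 or 2, so f(n) = f(n-1) + f(n-2) with f(1)=1, f(2)=2.
Computing successive values: f(1)=1, f(2)=2, f(3)=3, f(4)=5, f(5)=8, f(6)=13, f(7)=21, f(8)=34, f(9)=55, f(10)=89.

Final answer: 89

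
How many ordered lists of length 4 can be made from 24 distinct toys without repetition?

P(24,4) = 24!/(24-4)! = 24!/20!.

Final answer: P(24,4) = 255024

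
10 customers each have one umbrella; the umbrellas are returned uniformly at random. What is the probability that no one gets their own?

D(n) = (n-1)(D(n-1) + D(n-2)), D(0)=1, D(1)=0.
Building up: D(2)=1, D(3)=2, D(4)=9, D(5)=44, D(6)=265, D(7)=1854, D(8)=14833, D(9)=133496, D(10)=1334961.
Total arrangements: 10! = 3628800.
Probability = D(10)/10! = 16481/44800.

Final answer: D(10)/10! = 1334961/3628800 = 0.367879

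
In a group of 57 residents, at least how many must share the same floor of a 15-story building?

There are 15 possible values for floor of a 15-story building. With 57 residents and 15 categories, by pigeonhole: ceiling(57/15).

Final answer: 4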